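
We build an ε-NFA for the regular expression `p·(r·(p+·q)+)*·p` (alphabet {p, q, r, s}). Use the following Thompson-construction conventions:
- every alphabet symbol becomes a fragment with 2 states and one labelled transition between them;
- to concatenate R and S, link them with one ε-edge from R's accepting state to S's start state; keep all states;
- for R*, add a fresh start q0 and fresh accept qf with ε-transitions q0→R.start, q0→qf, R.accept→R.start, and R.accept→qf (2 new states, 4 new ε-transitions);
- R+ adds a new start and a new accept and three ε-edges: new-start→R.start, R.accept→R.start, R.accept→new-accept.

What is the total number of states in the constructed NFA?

By structural recursion:
Each of the 5 symbol leaves contributes a 2-state fragment.
  p+ → 4 states
  p+·q → 6 states
  (p+·q)+ → 8 states
  r·(p+·q)+ → 10 states
  (r·(p+·q)+)* → 12 states
  p·(r·(p+·q)+)*·p → 16 states

16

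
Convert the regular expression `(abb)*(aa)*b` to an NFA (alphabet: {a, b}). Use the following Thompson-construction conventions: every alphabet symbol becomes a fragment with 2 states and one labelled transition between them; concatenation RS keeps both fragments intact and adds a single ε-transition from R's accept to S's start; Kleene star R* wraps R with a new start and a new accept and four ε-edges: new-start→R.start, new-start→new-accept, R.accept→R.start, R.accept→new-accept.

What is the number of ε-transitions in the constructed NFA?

13

Recursing over subexpressions:
Each of the 6 symbol leaves contributes 0 ε-transitions.
  abb — 2 ε-transitions
  (abb)* — 6 ε-transitions
  aa — 1 ε-transition
  (aa)* — 5 ε-transitions
  (abb)*(aa)*b — 13 ε-transitions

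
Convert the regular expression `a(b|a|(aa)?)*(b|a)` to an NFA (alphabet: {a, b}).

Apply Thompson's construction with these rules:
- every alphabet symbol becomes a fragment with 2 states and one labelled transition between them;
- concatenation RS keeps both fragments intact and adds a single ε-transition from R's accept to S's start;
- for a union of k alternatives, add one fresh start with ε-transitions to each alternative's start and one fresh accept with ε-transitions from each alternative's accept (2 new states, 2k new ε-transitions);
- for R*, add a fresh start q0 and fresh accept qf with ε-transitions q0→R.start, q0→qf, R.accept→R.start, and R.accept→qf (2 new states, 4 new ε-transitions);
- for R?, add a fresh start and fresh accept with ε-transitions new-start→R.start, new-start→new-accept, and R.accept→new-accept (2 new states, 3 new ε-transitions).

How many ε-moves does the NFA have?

20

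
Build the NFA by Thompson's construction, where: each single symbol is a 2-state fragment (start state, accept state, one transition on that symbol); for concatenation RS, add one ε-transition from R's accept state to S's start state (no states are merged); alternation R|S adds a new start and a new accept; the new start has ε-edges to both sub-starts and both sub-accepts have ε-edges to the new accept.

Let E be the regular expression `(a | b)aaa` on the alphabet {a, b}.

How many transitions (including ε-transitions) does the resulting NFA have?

Bottom-up over the parse tree:
Each of the 5 symbol leaves contributes 1 transition (1 symbol, 0 ε).
  a | b : 6 transitions (2 symbol, 4 ε)
  (a | b)aaa : 12 transitions (5 symbol, 7 ε)

12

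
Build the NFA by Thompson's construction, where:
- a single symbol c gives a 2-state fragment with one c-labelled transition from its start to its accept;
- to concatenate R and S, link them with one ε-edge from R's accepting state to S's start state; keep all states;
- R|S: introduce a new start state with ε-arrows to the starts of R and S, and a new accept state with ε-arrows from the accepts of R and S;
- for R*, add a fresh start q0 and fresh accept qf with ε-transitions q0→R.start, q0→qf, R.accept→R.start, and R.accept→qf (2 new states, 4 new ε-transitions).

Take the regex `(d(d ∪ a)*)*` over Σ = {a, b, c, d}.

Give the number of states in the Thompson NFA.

12

Per subexpression:
Each of the 3 symbol leaves contributes a 2-state fragment.
  d ∪ a → 6 states
  (d ∪ a)* → 8 states
  d(d ∪ a)* → 10 states
  (d(d ∪ a)*)* → 12 states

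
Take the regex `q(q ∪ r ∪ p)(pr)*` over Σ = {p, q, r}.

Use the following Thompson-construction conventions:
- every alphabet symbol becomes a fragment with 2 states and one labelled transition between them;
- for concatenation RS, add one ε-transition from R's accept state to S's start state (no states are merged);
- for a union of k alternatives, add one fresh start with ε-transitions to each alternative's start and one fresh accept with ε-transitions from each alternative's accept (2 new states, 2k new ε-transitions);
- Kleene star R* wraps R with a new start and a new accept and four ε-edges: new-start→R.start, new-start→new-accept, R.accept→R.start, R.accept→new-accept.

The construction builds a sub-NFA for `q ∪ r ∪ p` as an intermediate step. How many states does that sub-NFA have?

Fragment for `q ∪ r ∪ p`:
Each of the 3 symbol leaves contributes a 2-state fragment.
  q ∪ r ∪ p : 8 states

8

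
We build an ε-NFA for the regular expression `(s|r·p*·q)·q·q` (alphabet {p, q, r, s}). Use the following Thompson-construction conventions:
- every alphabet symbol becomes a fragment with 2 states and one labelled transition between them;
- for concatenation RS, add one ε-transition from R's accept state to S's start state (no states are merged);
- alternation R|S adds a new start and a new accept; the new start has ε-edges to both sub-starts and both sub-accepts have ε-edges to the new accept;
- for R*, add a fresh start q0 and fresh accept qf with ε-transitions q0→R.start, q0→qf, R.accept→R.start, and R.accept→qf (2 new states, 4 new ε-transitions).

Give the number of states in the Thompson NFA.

Per subexpression:
Each of the 6 symbol leaves contributes a 2-state fragment.
  p* = 4 states
  r·p*·q = 8 states
  s|r·p*·q = 12 states
  (s|r·p*·q)·q·q = 16 states

16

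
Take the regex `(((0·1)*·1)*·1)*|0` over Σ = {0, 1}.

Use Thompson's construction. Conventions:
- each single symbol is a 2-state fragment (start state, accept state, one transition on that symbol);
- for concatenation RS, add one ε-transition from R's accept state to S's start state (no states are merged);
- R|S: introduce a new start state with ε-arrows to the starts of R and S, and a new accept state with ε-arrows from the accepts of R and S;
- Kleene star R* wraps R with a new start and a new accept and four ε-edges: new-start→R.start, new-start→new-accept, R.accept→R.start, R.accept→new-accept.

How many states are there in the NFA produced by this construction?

18

Recursing over subexpressions:
Each of the 5 symbol leaves contributes a 2-state fragment.
  0·1 — 4 states
  (0·1)* — 6 states
  (0·1)*·1 — 8 states
  ((0·1)*·1)* — 10 states
  ((0·1)*·1)*·1 — 12 states
  (((0·1)*·1)*·1)* — 14 states
  (((0·1)*·1)*·1)*|0 — 18 states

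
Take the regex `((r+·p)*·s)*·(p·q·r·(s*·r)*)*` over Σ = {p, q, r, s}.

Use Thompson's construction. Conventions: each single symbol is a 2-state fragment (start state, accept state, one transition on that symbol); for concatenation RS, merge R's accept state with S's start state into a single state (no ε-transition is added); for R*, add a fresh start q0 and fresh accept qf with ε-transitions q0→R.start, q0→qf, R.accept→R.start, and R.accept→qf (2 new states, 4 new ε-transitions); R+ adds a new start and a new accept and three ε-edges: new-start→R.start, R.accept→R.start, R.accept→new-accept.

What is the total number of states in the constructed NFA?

21

By structural recursion:
Each of the 8 symbol leaves contributes a 2-state fragment.
  r+ — 4 states
  r+·p — 5 states
  (r+·p)* — 7 states
  (r+·p)*·s — 8 states
  ((r+·p)*·s)* — 10 states
  s* — 4 states
  s*·r — 5 states
  (s*·r)* — 7 states
  p·q·r·(s*·r)* — 10 states
  (p·q·r·(s*·r)*)* — 12 states
  ((r+·p)*·s)*·(p·q·r·(s*·r)*)* — 21 states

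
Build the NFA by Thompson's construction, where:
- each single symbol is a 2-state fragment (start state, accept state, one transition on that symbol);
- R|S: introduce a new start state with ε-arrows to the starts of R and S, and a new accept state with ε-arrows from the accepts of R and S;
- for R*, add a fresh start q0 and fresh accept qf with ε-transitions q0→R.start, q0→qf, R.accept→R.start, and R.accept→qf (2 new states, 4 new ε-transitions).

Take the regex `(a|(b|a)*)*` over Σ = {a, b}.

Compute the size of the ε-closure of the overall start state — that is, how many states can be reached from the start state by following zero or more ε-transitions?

10

Compute the ε-closure size of each fragment's start state recursively; a symbol fragment's start has no outgoing ε-edge, so its closure is just itself (size 1).
  b|a : new start ε-reaches every alternative's start; none of them accept ε, so the new accept is not reached: C = 1 + 1 + 1 = 3
  (b|a)* : the star's fresh start ε-reaches both the body's start and the fresh accept: C = 2 + 3 = 5
  a|(b|a)* : new start ε-reaches every alternative's start; at least one alternative accepts ε, so the union's new accept is reached too: C = 1 + 1 + 5 + 1 = 8
  (a|(b|a)*)* : new start has ε-edges to the inner start and to the new accept, so C = 2 + 8 = 10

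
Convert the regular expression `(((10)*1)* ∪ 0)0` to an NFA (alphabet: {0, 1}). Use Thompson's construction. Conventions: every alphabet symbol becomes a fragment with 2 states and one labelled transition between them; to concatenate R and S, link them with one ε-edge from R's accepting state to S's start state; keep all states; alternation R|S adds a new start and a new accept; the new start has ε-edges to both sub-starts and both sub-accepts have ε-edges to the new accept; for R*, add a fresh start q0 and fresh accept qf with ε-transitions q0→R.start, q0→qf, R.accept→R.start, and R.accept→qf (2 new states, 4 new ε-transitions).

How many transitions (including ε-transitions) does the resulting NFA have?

20

Recursing over subexpressions:
Each of the 5 symbol leaves contributes 1 transition (1 symbol, 0 ε).
  10 — 3 transitions (2 symbol, 1 ε)
  (10)* — 7 transitions (2 symbol, 5 ε)
  (10)*1 — 9 transitions (3 symbol, 6 ε)
  ((10)*1)* — 13 transitions (3 symbol, 10 ε)
  ((10)*1)* ∪ 0 — 18 transitions (4 symbol, 14 ε)
  (((10)*1)* ∪ 0)0 — 20 transitions (5 symbol, 15 ε)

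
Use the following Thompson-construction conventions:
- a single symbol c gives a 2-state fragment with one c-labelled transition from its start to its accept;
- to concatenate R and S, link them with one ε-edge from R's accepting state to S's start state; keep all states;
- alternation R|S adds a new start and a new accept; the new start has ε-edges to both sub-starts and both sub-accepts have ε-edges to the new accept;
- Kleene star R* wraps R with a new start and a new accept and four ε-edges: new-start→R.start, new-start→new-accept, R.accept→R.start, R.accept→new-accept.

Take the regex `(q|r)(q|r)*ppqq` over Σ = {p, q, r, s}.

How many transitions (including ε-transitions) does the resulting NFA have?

25

Bottom-up over the parse tree:
Each of the 8 symbol leaves contributes 1 transition (1 symbol, 0 ε).
  q|r — 6 transitions (2 symbol, 4 ε)
  q|r — 6 transitions (2 symbol, 4 ε)
  (q|r)* — 10 transitions (2 symbol, 8 ε)
  (q|r)(q|r)*ppqq — 25 transitions (8 symbol, 17 ε)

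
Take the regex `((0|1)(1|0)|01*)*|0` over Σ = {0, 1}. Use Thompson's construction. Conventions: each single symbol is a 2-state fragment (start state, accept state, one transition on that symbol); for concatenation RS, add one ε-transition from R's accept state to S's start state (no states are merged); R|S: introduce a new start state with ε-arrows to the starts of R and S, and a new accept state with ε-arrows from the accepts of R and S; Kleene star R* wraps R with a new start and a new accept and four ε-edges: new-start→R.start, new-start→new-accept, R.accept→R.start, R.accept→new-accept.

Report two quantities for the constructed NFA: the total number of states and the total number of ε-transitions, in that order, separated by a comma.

26, 26

By structural recursion:
Each of the 7 symbol leaves contributes 2 states and 0 ε-transitions.
  0|1 → 6 states, 4 ε-transitions
  1|0 → 6 states, 4 ε-transitions
  (0|1)(1|0) → 12 states, 9 ε-transitions
  1* → 4 states, 4 ε-transitions
  01* → 6 states, 5 ε-transitions
  (0|1)(1|0)|01* → 20 states, 18 ε-transitions
  ((0|1)(1|0)|01*)* → 22 states, 22 ε-transitions
  ((0|1)(1|0)|01*)*|0 → 26 states, 26 ε-transitions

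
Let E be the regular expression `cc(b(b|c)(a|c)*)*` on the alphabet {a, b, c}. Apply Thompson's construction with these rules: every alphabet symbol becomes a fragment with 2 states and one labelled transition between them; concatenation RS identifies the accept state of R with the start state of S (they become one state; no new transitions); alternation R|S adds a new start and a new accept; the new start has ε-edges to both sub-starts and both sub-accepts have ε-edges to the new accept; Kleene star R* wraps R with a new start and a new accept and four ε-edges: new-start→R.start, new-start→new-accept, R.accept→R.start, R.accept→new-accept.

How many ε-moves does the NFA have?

By structural recursion:
Each of the 7 symbol leaves contributes 0 ε-transitions.
  b|c : 4 ε-transitions
  a|c : 4 ε-transitions
  (a|c)* : 8 ε-transitions
  b(b|c)(a|c)* : 12 ε-transitions
  (b(b|c)(a|c)*)* : 16 ε-transitions
  cc(b(b|c)(a|c)*)* : 16 ε-transitions

16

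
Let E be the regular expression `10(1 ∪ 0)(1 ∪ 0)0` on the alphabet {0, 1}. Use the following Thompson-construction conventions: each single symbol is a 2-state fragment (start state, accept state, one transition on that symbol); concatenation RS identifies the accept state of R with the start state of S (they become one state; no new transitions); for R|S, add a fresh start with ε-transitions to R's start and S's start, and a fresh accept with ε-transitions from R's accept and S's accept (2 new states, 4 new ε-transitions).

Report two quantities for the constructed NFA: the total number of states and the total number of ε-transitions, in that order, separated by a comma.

14, 8

Per subexpression:
Each of the 7 symbol leaves contributes 2 states and 0 ε-transitions.
  1 ∪ 0 = 6 states, 4 ε-transitions
  1 ∪ 0 = 6 states, 4 ε-transitions
  10(1 ∪ 0)(1 ∪ 0)0 = 14 states, 8 ε-transitions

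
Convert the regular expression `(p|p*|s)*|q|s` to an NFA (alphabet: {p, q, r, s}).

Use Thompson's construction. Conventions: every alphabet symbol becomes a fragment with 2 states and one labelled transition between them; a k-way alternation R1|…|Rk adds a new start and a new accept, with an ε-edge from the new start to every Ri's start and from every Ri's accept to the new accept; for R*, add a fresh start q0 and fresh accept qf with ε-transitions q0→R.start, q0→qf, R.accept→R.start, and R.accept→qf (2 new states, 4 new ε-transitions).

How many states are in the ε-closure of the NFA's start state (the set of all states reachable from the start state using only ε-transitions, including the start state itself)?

Compute the ε-closure size of each fragment's start state recursively; a symbol fragment's start has no outgoing ε-edge, so its closure is just itself (size 1).
  p* : new start has ε-edges to the inner start and to the new accept, so |closure| = 2 + 1 = 3
  p|p*|s : new start ε-reaches every alternative's start; at least one alternative accepts ε, so the union's new accept is reached too: |closure| = 1 + 1 + 3 + 1 + 1 = 7
  (p|p*|s)* : |closure| = 1 (new start) + 7 (body) + 1 (new accept) = 9
  (p|p*|s)*|q|s : new start ε-reaches every alternative's start; at least one alternative accepts ε, so the union's new accept is reached too: |closure| = 1 + 9 + 1 + 1 + 1 = 13

13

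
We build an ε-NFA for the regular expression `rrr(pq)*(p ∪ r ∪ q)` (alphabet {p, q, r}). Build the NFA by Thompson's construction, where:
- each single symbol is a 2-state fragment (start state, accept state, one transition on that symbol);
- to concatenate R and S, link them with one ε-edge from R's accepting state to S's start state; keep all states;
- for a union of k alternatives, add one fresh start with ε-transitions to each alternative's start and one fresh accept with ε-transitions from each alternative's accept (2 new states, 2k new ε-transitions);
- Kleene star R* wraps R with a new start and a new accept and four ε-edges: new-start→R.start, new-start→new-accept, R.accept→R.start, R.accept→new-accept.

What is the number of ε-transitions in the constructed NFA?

15

Building bottom-up:
Each of the 8 symbol leaves contributes 0 ε-transitions.
  pq : 1 ε-transition
  (pq)* : 5 ε-transitions
  p ∪ r ∪ q : 6 ε-transitions
  rrr(pq)*(p ∪ r ∪ q) : 15 ε-transitions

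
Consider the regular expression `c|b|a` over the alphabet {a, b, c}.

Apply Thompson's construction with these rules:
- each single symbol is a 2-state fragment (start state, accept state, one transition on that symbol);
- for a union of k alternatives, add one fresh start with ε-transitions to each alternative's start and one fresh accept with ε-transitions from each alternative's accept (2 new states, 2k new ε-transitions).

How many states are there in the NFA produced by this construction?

Per subexpression:
Each of the 3 symbol leaves contributes a 2-state fragment.
  c|b|a = 8 states

8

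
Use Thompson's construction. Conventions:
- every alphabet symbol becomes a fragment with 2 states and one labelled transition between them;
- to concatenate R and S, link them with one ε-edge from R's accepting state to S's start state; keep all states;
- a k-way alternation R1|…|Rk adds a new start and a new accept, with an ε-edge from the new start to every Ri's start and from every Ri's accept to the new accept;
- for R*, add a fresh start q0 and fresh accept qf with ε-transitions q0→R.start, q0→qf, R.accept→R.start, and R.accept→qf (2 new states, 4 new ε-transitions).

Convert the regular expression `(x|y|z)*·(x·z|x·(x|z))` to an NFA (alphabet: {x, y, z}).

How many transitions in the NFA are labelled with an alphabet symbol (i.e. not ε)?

Bottom-up over the parse tree:
Each of the 8 symbol leaves contributes exactly 1 symbol transition.
  x|y|z = 3 symbol transitions
  (x|y|z)* = 3 symbol transitions
  x·z = 2 symbol transitions
  x|z = 2 symbol transitions
  x·(x|z) = 3 symbol transitions
  x·z|x·(x|z) = 5 symbol transitions
  (x|y|z)*·(x·z|x·(x|z)) = 8 symbol transitions

8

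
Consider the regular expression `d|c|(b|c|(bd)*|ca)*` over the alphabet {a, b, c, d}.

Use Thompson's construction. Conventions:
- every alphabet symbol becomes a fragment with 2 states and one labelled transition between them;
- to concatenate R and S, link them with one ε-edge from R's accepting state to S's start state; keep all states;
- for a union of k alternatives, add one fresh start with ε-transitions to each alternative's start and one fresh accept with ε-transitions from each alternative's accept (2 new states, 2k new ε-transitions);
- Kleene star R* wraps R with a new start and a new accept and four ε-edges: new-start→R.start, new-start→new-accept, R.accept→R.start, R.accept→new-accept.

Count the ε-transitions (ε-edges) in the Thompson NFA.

Building bottom-up:
Each of the 8 symbol leaves contributes 0 ε-transitions.
  bd : 1 ε-transition
  (bd)* : 5 ε-transitions
  ca : 1 ε-transition
  b|c|(bd)*|ca : 14 ε-transitions
  (b|c|(bd)*|ca)* : 18 ε-transitions
  d|c|(b|c|(bd)*|ca)* : 24 ε-transitions

24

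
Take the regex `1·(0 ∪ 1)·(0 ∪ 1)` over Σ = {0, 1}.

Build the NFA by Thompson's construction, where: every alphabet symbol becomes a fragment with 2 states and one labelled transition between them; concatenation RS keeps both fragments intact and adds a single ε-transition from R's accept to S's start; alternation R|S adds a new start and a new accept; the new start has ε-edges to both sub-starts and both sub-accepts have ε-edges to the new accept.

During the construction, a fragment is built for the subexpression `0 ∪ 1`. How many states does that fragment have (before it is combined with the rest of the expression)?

6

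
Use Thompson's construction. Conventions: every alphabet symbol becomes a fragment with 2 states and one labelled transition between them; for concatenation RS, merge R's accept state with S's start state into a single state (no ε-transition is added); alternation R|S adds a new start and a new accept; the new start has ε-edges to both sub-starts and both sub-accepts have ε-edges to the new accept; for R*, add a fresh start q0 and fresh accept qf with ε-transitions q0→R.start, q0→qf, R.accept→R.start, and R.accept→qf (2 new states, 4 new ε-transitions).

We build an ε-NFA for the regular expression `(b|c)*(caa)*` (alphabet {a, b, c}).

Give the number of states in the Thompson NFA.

13

Bottom-up over the parse tree:
Each of the 5 symbol leaves contributes a 2-state fragment.
  b|c → 6 states
  (b|c)* → 8 states
  caa → 4 states
  (caa)* → 6 states
  (b|c)*(caa)* → 13 states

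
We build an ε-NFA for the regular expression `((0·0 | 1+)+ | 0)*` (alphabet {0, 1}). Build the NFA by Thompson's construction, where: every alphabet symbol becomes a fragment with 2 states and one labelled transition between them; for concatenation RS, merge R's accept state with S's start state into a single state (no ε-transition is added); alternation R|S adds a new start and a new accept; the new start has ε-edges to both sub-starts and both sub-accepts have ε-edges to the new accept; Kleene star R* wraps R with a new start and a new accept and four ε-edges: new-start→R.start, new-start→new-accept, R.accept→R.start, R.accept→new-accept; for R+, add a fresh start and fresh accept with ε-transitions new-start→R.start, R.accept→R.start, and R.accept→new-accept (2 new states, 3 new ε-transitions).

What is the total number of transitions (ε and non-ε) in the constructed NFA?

Building bottom-up:
Each of the 4 symbol leaves contributes 1 transition (1 symbol, 0 ε).
  0·0 → 2 transitions (2 symbol, 0 ε)
  1+ → 4 transitions (1 symbol, 3 ε)
  0·0 | 1+ → 10 transitions (3 symbol, 7 ε)
  (0·0 | 1+)+ → 13 transitions (3 symbol, 10 ε)
  (0·0 | 1+)+ | 0 → 18 transitions (4 symbol, 14 ε)
  ((0·0 | 1+)+ | 0)* → 22 transitions (4 symbol, 18 ε)

22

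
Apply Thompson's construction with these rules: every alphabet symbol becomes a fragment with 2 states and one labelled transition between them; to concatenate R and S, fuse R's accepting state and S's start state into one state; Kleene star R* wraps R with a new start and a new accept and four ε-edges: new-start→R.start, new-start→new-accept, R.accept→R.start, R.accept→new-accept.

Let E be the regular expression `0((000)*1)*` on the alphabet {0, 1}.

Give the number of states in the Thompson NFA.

10

By structural recursion:
Each of the 5 symbol leaves contributes a 2-state fragment.
  000 = 4 states
  (000)* = 6 states
  (000)*1 = 7 states
  ((000)*1)* = 9 states
  0((000)*1)* = 10 states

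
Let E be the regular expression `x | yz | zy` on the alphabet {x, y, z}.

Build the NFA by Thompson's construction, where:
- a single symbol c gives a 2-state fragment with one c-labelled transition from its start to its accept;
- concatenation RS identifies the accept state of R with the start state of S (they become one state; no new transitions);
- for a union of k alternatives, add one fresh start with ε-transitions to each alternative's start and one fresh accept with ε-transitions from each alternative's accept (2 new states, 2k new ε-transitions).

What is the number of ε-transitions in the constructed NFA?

Recursing over subexpressions:
Each of the 5 symbol leaves contributes 0 ε-transitions.
  yz → 0 ε-transitions
  zy → 0 ε-transitions
  x | yz | zy → 6 ε-transitions

6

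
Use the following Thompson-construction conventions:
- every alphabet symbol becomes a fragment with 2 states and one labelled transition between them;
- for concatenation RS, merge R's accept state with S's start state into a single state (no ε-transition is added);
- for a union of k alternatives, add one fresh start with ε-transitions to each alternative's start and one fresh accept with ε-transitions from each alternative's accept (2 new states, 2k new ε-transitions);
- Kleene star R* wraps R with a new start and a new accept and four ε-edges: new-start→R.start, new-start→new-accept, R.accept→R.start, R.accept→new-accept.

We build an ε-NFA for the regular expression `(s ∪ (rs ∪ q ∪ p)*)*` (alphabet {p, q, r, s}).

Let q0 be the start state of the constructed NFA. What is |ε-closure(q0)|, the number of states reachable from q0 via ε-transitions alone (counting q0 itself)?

11

Compute the ε-closure size of each fragment's start state recursively; a symbol fragment's start has no outgoing ε-edge, so its closure is just itself (size 1).
  rs → |ε-closure| equals the left operand's closure size = 1 (its accept is not ε-reachable, so the closure stops there)
  rs ∪ q ∪ p → |ε-closure| = 1 + 1 + 1 + 1 = 4 (the new accept is not ε-reachable since no branch accepts ε)
  (rs ∪ q ∪ p)* → the star's fresh start ε-reaches both the body's start and the fresh accept: |ε-closure| = 2 + 4 = 6
  s ∪ (rs ∪ q ∪ p)* → new start ε-reaches every alternative's start; at least one alternative accepts ε, so the union's new accept is reached too: |ε-closure| = 1 + 1 + 6 + 1 = 9
  (s ∪ (rs ∪ q ∪ p)*)* → new start has ε-edges to the inner start and to the new accept, so |ε-closure| = 2 + 9 = 11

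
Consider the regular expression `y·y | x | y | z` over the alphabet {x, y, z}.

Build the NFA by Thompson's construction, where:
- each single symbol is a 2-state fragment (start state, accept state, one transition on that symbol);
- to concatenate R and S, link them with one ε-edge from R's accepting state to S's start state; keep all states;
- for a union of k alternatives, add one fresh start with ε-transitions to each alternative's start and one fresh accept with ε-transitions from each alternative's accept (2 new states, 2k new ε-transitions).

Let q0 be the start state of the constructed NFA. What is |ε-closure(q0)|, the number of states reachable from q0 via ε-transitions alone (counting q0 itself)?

5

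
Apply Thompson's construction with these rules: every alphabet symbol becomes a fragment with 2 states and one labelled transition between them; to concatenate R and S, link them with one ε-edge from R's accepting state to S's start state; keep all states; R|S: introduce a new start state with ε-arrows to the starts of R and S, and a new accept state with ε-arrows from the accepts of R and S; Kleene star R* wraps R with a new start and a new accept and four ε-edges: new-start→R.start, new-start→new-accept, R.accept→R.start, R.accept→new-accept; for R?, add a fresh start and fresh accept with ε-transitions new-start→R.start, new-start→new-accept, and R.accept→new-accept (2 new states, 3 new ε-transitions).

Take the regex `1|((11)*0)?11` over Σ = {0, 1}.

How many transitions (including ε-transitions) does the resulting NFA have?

Recursing over subexpressions:
Each of the 6 symbol leaves contributes 1 transition (1 symbol, 0 ε).
  11 : 3 transitions (2 symbol, 1 ε)
  (11)* : 7 transitions (2 symbol, 5 ε)
  (11)*0 : 9 transitions (3 symbol, 6 ε)
  ((11)*0)? : 12 transitions (3 symbol, 9 ε)
  ((11)*0)?11 : 16 transitions (5 symbol, 11 ε)
  1|((11)*0)?11 : 21 transitions (6 symbol, 15 ε)

21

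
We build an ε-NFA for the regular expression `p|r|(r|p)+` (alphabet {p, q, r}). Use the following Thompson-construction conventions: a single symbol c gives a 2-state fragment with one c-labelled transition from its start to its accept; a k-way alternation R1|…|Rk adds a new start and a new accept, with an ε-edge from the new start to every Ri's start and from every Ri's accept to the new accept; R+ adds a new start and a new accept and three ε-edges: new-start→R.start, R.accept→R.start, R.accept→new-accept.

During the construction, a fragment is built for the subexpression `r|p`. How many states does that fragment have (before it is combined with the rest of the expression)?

6

Fragment for `r|p`:
Each of the 2 symbol leaves contributes a 2-state fragment.
  r|p — 6 states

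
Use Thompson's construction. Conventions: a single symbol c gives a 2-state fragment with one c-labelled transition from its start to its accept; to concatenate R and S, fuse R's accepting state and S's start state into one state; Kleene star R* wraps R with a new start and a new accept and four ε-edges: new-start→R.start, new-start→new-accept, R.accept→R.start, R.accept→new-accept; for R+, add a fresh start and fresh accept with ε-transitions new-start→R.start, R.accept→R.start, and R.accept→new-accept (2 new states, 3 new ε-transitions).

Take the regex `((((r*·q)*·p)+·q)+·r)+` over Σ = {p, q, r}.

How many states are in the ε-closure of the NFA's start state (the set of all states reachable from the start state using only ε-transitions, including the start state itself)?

Work bottom-up. For each fragment F, track |ε-closure(F.start)| and whether F's accept lies in that closure (i.e. whether F accepts ε). A single-symbol fragment has closure size 1 and does not accept ε.
  r* — new start has ε-edges to the inner start and to the new accept, so |closure| = 2 + 1 = 3
  r*·q — the left operand accepts ε, so the closure extends into the next operand (the shared merged state is already counted); |closure| = 3 + (1−1) = 3
  (r*·q)* — |closure| = 1 (new start) + 3 (body) + 1 (new accept) = 5
  (r*·q)*·p — the left operand accepts ε, so the closure extends into the next operand (the shared merged state is already counted); |closure| = 5 + (1−1) = 5
  ((r*·q)*·p)+ — new start ε-reaches only the body's start; the new accept needs a symbol first: |closure| = 1 + 5 = 6
  ((r*·q)*·p)+·q — same as the first factor's closure: |closure| = 6
  (((r*·q)*·p)+·q)+ — |closure| = 1 + 6 = 7 (the body doesn't accept ε, so the new accept is not reached)
  (((r*·q)*·p)+·q)+·r — |closure| equals the left operand's closure size = 7 (its accept is not ε-reachable, so the closure stops there)
  ((((r*·q)*·p)+·q)+·r)+ — new start ε-reaches only the body's start; the new accept needs a symbol first: |closure| = 1 + 7 = 8

8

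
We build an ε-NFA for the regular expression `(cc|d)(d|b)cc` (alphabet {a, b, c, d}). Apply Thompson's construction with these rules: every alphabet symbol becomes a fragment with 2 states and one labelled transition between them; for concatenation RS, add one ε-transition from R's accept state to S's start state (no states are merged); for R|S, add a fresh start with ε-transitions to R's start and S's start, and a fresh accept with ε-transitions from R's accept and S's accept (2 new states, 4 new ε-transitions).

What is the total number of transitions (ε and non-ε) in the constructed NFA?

19

Recursing over subexpressions:
Each of the 7 symbol leaves contributes 1 transition (1 symbol, 0 ε).
  cc = 3 transitions (2 symbol, 1 ε)
  cc|d = 8 transitions (3 symbol, 5 ε)
  d|b = 6 transitions (2 symbol, 4 ε)
  (cc|d)(d|b)cc = 19 transitions (7 symbol, 12 ε)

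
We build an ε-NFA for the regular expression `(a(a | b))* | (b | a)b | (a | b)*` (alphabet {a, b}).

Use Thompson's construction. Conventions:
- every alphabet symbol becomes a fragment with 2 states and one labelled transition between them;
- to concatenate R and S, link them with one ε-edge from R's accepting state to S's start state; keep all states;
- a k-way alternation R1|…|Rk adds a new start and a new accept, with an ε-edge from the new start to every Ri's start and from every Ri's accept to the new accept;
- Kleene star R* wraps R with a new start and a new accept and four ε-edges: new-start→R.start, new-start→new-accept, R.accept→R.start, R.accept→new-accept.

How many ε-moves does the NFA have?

Recursing over subexpressions:
Each of the 8 symbol leaves contributes 0 ε-transitions.
  a | b → 4 ε-transitions
  a(a | b) → 5 ε-transitions
  (a(a | b))* → 9 ε-transitions
  b | a → 4 ε-transitions
  (b | a)b → 5 ε-transitions
  a | b → 4 ε-transitions
  (a | b)* → 8 ε-transitions
  (a(a | b))* | (b | a)b | (a | b)* → 28 ε-transitions

28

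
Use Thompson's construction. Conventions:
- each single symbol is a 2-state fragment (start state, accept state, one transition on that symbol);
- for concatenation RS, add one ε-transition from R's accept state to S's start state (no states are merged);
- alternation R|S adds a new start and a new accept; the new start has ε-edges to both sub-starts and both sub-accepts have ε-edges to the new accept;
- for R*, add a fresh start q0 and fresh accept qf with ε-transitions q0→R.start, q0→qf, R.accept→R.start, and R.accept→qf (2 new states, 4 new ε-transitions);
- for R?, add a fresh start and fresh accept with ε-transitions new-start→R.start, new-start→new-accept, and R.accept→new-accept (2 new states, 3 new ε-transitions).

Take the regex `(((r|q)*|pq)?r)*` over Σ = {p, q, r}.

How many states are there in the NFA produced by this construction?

20

Recursing over subexpressions:
Each of the 5 symbol leaves contributes a 2-state fragment.
  r|q → 6 states
  (r|q)* → 8 states
  pq → 4 states
  (r|q)*|pq → 14 states
  ((r|q)*|pq)? → 16 states
  ((r|q)*|pq)?r → 18 states
  (((r|q)*|pq)?r)* → 20 states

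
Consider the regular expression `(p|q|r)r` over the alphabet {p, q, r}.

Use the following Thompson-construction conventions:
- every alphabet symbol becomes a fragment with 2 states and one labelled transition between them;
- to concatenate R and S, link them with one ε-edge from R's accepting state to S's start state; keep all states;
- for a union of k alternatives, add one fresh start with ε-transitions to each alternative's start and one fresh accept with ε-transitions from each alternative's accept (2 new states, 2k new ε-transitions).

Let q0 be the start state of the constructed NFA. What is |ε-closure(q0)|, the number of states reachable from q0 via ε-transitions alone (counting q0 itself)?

4

Let C(F) = |ε-closure(F.start)| within fragment F, and note whether F accepts ε. Symbol fragments have C = 1 and do not accept ε. Then:
  p|q|r — |closure| = 1 + 1 + 1 + 1 = 4 (the new accept is not ε-reachable since no branch accepts ε)
  (p|q|r)r — same as the first factor's closure: |closure| = 4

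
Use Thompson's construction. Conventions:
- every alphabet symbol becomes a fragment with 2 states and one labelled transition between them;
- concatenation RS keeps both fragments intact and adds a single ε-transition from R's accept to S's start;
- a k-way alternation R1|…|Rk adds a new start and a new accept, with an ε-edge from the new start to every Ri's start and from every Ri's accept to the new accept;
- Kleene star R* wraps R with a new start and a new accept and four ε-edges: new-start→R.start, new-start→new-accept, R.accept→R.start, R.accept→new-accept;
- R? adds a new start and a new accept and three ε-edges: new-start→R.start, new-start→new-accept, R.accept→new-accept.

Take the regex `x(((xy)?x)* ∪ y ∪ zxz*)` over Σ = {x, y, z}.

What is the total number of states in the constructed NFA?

24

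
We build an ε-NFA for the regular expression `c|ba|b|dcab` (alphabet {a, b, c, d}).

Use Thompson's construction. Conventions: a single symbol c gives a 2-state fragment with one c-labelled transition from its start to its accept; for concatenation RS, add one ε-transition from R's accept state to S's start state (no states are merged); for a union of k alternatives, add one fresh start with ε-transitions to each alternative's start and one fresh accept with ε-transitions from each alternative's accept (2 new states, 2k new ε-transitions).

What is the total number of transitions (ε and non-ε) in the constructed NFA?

20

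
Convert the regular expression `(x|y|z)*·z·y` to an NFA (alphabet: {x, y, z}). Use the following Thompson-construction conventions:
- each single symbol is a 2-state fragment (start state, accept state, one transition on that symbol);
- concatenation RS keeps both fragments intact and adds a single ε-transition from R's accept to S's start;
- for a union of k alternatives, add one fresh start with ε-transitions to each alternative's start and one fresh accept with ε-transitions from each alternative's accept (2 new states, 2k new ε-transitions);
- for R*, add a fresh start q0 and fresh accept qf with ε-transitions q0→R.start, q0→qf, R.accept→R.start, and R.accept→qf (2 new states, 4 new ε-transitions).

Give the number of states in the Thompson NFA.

14

Per subexpression:
Each of the 5 symbol leaves contributes a 2-state fragment.
  x|y|z = 8 states
  (x|y|z)* = 10 states
  (x|y|z)*·z·y = 14 states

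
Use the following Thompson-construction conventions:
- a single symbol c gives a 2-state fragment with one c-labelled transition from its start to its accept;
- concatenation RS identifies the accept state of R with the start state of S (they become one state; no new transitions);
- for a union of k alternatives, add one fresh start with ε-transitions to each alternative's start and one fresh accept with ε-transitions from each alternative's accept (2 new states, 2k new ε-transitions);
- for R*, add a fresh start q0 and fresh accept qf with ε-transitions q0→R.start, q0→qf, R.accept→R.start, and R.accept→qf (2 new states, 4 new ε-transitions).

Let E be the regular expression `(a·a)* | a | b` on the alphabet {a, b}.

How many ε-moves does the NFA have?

By structural recursion:
Each of the 4 symbol leaves contributes 0 ε-transitions.
  a·a → 0 ε-transitions
  (a·a)* → 4 ε-transitions
  (a·a)* | a | b → 10 ε-transitions

10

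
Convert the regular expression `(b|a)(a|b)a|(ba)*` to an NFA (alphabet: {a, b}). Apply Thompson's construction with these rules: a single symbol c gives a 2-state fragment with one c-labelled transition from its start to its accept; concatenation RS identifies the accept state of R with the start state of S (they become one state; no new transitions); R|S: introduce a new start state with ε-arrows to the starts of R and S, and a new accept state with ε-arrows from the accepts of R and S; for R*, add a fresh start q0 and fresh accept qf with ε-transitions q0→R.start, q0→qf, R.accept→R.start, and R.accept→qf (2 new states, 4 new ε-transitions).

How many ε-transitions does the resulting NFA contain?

16

Building bottom-up:
Each of the 7 symbol leaves contributes 0 ε-transitions.
  b|a = 4 ε-transitions
  a|b = 4 ε-transitions
  (b|a)(a|b)a = 8 ε-transitions
  ba = 0 ε-transitions
  (ba)* = 4 ε-transitions
  (b|a)(a|b)a|(ba)* = 16 ε-transitions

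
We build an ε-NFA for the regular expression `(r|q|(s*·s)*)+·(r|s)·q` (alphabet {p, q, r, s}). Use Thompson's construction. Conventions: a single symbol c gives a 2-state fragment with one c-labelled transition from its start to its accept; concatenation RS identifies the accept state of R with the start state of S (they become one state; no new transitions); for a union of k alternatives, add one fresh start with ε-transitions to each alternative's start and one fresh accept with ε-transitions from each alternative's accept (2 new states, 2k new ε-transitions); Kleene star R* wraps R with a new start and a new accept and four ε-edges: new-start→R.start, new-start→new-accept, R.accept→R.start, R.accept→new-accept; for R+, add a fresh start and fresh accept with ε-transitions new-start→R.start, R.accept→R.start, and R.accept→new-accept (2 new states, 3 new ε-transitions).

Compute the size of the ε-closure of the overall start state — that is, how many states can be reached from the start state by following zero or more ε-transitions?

13

Compute the ε-closure size of each fragment's start state recursively; a symbol fragment's start has no outgoing ε-edge, so its closure is just itself (size 1).
  s* : new start has ε-edges to the inner start and to the new accept, so |closure| = 2 + 1 = 3
  s*·s : the left operand accepts ε, so the closure extends into the next operand (the shared merged state is already counted); |closure| = 3 + (1−1) = 3
  (s*·s)* : the star's fresh start ε-reaches both the body's start and the fresh accept: |closure| = 2 + 3 = 5
  r|q|(s*·s)* : |closure| = 1 (new start) + (1 + 1 + 5) + 1 (new accept, since some branch ε-reaches its own accept) = 9
  (r|q|(s*·s)*)+ : |closure| = 1 + 9 + 1 (new accept, reached because the body accepts ε) = 11
  r|s : new start ε-reaches every alternative's start; none of them accept ε, so the new accept is not reached: |closure| = 1 + 1 + 1 = 3
  (r|q|(s*·s)*)+·(r|s)·q : |closure| = 11 + (3−1) = 13 (closure spills across the concat boundary because the left factor accepts ε)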